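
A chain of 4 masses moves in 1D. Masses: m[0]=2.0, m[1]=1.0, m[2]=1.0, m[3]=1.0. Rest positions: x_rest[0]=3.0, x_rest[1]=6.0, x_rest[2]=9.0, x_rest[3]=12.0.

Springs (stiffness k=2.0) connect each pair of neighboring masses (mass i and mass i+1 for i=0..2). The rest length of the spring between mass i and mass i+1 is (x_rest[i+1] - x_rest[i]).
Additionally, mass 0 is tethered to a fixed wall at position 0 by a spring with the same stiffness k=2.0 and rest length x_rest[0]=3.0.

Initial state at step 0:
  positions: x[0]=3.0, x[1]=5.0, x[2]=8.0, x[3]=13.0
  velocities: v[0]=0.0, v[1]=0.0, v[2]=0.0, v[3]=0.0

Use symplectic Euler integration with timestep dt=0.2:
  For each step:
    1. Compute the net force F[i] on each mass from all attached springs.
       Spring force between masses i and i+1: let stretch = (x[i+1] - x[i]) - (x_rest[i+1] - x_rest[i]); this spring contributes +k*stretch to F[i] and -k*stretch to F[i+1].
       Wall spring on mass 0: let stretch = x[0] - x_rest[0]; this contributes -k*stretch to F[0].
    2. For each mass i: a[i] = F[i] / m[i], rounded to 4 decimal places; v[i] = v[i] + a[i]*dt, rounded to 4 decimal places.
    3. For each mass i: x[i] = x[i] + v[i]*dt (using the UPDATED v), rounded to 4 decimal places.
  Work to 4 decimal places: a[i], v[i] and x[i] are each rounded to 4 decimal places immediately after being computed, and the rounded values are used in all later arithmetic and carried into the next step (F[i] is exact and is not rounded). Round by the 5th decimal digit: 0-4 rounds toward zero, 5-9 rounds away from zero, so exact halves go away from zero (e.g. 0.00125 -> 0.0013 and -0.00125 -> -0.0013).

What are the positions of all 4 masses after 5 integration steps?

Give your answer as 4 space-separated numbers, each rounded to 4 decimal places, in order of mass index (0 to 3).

Step 0: x=[3.0000 5.0000 8.0000 13.0000] v=[0.0000 0.0000 0.0000 0.0000]
Step 1: x=[2.9600 5.0800 8.1600 12.8400] v=[-0.2000 0.4000 0.8000 -0.8000]
Step 2: x=[2.8864 5.2368 8.4480 12.5456] v=[-0.3680 0.7840 1.4400 -1.4720]
Step 3: x=[2.7914 5.4625 8.8069 12.1634] v=[-0.4752 1.1283 1.7946 -1.9110]
Step 4: x=[2.6915 5.7420 9.1668 11.7527] v=[-0.4993 1.3976 1.7994 -2.0536]
Step 5: x=[2.6060 6.0515 9.4596 11.3751] v=[-0.4275 1.5473 1.4638 -1.8880]

Answer: 2.6060 6.0515 9.4596 11.3751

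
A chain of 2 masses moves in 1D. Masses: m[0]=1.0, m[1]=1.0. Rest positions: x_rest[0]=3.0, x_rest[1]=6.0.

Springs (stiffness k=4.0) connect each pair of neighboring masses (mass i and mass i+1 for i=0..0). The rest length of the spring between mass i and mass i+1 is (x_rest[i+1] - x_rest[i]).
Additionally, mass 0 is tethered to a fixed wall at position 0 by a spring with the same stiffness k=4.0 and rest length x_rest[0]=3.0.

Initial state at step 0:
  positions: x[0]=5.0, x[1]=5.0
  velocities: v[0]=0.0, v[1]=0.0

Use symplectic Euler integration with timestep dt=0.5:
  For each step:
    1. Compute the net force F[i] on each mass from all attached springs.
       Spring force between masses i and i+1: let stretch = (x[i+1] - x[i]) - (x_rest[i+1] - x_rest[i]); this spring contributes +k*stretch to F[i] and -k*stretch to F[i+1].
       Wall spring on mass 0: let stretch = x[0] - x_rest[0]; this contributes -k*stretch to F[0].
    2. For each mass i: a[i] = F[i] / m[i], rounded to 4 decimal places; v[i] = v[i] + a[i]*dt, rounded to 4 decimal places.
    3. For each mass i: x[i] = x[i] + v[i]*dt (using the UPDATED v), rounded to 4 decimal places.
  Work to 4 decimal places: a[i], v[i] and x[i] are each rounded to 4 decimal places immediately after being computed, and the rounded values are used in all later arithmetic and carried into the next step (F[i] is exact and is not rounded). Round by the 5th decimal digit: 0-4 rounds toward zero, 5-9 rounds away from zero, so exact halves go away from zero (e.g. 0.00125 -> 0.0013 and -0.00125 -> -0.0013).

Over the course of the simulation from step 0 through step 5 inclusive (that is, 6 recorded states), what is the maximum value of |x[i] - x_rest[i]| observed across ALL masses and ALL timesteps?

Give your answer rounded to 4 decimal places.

Step 0: x=[5.0000 5.0000] v=[0.0000 0.0000]
Step 1: x=[0.0000 8.0000] v=[-10.0000 6.0000]
Step 2: x=[3.0000 6.0000] v=[6.0000 -4.0000]
Step 3: x=[6.0000 4.0000] v=[6.0000 -4.0000]
Step 4: x=[1.0000 7.0000] v=[-10.0000 6.0000]
Step 5: x=[1.0000 7.0000] v=[0.0000 0.0000]
Max displacement = 3.0000

Answer: 3.0000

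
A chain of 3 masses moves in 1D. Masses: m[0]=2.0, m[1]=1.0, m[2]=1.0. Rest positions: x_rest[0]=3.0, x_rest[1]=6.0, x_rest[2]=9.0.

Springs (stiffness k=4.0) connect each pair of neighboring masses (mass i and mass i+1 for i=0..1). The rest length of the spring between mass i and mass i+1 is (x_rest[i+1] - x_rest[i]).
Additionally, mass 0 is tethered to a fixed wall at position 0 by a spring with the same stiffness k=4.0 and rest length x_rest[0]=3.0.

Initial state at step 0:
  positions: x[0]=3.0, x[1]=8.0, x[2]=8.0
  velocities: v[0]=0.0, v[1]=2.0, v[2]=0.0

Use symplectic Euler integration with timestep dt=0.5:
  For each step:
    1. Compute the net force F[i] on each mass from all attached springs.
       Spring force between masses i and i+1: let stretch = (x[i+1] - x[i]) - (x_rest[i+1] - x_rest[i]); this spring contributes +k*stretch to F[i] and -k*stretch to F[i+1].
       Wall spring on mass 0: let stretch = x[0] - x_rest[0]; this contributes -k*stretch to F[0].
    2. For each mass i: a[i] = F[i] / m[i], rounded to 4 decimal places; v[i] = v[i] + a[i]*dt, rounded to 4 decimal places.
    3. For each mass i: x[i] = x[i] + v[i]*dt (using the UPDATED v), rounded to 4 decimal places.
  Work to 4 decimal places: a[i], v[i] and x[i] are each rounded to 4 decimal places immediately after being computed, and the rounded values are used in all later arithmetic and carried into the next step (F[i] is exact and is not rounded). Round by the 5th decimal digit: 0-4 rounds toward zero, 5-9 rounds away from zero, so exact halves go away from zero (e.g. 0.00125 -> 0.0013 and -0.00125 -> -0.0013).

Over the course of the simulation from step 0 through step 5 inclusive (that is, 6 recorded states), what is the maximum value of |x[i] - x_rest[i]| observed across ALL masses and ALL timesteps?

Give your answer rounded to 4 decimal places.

Step 0: x=[3.0000 8.0000 8.0000] v=[0.0000 2.0000 0.0000]
Step 1: x=[4.0000 4.0000 11.0000] v=[2.0000 -8.0000 6.0000]
Step 2: x=[3.0000 7.0000 10.0000] v=[-2.0000 6.0000 -2.0000]
Step 3: x=[2.5000 9.0000 9.0000] v=[-1.0000 4.0000 -2.0000]
Step 4: x=[4.0000 4.5000 11.0000] v=[3.0000 -9.0000 4.0000]
Step 5: x=[3.7500 6.0000 9.5000] v=[-0.5000 3.0000 -3.0000]
Max displacement = 3.0000

Answer: 3.0000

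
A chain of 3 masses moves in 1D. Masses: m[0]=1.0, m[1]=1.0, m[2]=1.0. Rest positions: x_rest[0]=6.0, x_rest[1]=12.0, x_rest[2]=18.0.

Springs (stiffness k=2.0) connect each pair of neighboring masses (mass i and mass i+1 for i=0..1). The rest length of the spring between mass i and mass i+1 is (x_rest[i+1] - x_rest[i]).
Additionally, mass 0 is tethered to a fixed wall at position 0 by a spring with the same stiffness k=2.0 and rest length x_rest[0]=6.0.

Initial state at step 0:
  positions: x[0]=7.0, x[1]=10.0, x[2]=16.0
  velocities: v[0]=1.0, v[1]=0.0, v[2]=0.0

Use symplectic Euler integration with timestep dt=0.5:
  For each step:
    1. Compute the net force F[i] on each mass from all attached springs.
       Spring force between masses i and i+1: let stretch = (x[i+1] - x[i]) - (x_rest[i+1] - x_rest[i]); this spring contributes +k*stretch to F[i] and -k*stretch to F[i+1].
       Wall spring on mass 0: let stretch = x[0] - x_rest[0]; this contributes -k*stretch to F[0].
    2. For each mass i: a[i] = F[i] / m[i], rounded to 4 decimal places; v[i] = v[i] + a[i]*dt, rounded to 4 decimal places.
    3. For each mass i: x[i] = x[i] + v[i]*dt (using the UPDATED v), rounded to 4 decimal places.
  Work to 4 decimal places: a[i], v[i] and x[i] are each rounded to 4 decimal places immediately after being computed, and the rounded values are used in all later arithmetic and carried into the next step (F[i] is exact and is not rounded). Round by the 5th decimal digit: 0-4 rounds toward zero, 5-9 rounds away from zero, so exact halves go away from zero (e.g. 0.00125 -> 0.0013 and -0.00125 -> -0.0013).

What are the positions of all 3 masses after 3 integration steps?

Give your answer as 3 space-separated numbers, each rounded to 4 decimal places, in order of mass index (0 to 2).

Step 0: x=[7.0000 10.0000 16.0000] v=[1.0000 0.0000 0.0000]
Step 1: x=[5.5000 11.5000 16.0000] v=[-3.0000 3.0000 0.0000]
Step 2: x=[4.2500 12.2500 16.7500] v=[-2.5000 1.5000 1.5000]
Step 3: x=[4.8750 11.2500 18.2500] v=[1.2500 -2.0000 3.0000]

Answer: 4.8750 11.2500 18.2500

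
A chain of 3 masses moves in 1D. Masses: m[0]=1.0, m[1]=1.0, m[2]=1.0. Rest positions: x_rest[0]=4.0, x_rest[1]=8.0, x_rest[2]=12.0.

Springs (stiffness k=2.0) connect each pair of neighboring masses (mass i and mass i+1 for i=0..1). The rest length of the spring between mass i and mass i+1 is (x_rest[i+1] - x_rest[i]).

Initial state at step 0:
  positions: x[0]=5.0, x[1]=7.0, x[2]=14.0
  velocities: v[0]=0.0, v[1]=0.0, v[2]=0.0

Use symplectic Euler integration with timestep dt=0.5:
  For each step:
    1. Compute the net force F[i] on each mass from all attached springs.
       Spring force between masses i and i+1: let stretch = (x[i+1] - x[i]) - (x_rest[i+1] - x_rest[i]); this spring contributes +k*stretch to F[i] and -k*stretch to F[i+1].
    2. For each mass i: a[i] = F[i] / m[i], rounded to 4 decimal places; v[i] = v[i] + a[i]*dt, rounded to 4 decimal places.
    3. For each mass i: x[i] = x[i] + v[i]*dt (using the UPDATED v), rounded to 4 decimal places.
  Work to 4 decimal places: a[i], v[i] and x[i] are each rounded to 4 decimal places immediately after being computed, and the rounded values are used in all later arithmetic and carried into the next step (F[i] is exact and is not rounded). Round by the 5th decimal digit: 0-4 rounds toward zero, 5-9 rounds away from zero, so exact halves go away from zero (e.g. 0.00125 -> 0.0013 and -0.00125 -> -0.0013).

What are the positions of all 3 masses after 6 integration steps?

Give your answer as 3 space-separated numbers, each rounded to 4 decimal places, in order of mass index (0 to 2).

Answer: 3.9844 10.0469 11.9688

Derivation:
Step 0: x=[5.0000 7.0000 14.0000] v=[0.0000 0.0000 0.0000]
Step 1: x=[4.0000 9.5000 12.5000] v=[-2.0000 5.0000 -3.0000]
Step 2: x=[3.7500 10.7500 11.5000] v=[-0.5000 2.5000 -2.0000]
Step 3: x=[5.0000 8.8750 12.1250] v=[2.5000 -3.7500 1.2500]
Step 4: x=[6.1875 6.6875 13.1250] v=[2.3750 -4.3750 2.0000]
Step 5: x=[5.6250 7.4688 12.9063] v=[-1.1250 1.5625 -0.4375]
Step 6: x=[3.9844 10.0469 11.9688] v=[-3.2812 5.1562 -1.8750]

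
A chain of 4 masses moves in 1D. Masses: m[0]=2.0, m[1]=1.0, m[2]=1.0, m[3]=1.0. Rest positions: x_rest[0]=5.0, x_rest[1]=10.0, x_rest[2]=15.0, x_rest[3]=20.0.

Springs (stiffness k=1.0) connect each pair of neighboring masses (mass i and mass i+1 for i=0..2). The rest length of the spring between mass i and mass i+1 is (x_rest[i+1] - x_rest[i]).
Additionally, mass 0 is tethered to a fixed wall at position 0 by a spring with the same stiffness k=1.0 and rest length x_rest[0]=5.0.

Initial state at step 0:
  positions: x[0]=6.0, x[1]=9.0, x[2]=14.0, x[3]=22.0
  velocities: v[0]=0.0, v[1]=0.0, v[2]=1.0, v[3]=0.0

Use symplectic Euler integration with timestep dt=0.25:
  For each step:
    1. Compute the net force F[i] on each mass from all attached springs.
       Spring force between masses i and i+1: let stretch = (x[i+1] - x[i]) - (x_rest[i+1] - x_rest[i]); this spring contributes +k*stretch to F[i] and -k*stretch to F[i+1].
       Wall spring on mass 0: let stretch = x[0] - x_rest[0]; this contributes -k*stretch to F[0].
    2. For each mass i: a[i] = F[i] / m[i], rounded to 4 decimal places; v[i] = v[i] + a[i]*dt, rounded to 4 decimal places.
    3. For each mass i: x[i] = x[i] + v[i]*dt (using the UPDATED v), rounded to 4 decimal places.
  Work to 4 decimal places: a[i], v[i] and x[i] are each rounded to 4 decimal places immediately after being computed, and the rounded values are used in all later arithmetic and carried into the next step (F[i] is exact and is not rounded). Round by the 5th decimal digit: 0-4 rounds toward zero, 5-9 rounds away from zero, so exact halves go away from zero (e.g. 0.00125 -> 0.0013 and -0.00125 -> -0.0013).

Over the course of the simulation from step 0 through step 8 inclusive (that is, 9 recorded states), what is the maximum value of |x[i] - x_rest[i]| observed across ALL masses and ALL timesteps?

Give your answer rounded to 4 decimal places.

Step 0: x=[6.0000 9.0000 14.0000 22.0000] v=[0.0000 0.0000 1.0000 0.0000]
Step 1: x=[5.9063 9.1250 14.4375 21.8125] v=[-0.3750 0.5000 1.7500 -0.7500]
Step 2: x=[5.7286 9.3809 15.0039 21.4766] v=[-0.7110 1.0235 2.2656 -1.3438]
Step 3: x=[5.4860 9.7600 15.6234 21.0486] v=[-0.9706 1.5162 2.4780 -1.7120]
Step 4: x=[5.2055 10.2384 16.2155 20.5940] v=[-1.1221 1.9136 2.3685 -1.8183]
Step 5: x=[4.9196 10.7758 16.7077 20.1783] v=[-1.1437 2.1497 1.9689 -1.6629]
Step 6: x=[4.6630 11.3180 17.0461 19.8582] v=[-1.0266 2.1686 1.3536 -1.2806]
Step 7: x=[4.4686 11.8022 17.2023 19.6748] v=[-0.7776 1.9369 0.6246 -0.7336]
Step 8: x=[4.3637 12.1656 17.1755 19.6494] v=[-0.4195 1.4535 -0.1073 -0.1017]
Max displacement = 2.2023

Answer: 2.2023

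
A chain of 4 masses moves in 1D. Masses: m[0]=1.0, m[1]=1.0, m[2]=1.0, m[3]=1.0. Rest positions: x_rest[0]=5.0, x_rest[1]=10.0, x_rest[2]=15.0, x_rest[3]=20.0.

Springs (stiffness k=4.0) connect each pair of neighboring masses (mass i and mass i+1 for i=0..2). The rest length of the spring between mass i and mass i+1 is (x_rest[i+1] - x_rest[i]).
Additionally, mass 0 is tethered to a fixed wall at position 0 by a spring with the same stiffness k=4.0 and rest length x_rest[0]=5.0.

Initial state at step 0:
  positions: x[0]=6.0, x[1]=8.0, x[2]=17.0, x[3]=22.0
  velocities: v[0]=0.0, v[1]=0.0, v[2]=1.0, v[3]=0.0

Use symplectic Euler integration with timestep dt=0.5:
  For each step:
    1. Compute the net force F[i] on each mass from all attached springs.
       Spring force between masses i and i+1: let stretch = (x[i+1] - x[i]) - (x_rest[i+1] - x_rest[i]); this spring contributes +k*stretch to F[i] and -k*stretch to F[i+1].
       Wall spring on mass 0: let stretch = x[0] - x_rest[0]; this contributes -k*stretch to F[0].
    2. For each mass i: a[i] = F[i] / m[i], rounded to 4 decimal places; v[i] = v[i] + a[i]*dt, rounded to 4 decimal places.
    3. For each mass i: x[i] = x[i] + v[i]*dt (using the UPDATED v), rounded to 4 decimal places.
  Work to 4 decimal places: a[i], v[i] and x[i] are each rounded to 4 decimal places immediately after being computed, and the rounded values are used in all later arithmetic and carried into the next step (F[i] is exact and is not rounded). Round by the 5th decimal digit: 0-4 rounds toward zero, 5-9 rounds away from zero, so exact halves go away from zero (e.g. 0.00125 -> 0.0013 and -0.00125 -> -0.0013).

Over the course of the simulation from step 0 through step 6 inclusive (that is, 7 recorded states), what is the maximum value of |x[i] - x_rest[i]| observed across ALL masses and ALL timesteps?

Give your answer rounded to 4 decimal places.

Answer: 5.0000

Derivation:
Step 0: x=[6.0000 8.0000 17.0000 22.0000] v=[0.0000 0.0000 1.0000 0.0000]
Step 1: x=[2.0000 15.0000 13.5000 22.0000] v=[-8.0000 14.0000 -7.0000 0.0000]
Step 2: x=[9.0000 7.5000 20.0000 18.5000] v=[14.0000 -15.0000 13.0000 -7.0000]
Step 3: x=[5.5000 14.0000 12.5000 21.5000] v=[-7.0000 13.0000 -15.0000 6.0000]
Step 4: x=[5.0000 10.5000 15.5000 20.5000] v=[-1.0000 -7.0000 6.0000 -2.0000]
Step 5: x=[5.0000 6.5000 18.5000 19.5000] v=[0.0000 -8.0000 6.0000 -2.0000]
Step 6: x=[1.5000 13.0000 10.5000 22.5000] v=[-7.0000 13.0000 -16.0000 6.0000]
Max displacement = 5.0000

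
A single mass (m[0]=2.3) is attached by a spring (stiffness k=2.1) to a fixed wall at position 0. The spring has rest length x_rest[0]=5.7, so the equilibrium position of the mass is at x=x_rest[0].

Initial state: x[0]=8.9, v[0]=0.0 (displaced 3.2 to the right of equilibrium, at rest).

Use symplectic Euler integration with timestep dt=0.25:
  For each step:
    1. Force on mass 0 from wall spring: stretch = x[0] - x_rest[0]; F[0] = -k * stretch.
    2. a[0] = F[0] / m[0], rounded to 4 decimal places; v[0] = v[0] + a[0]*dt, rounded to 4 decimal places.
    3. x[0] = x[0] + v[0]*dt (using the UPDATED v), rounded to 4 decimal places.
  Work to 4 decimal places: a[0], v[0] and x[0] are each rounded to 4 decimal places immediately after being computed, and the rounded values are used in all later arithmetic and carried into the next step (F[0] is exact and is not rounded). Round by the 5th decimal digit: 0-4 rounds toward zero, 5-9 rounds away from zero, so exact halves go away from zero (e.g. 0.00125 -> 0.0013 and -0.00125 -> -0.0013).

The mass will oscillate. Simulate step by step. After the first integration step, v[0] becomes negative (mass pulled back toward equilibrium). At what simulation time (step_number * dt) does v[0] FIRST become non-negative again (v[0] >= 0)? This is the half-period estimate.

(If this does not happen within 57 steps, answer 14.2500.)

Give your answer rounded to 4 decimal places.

Answer: 3.5000

Derivation:
Step 0: x=[8.9000] v=[0.0000]
Step 1: x=[8.7174] v=[-0.7304]
Step 2: x=[8.3626] v=[-1.4192]
Step 3: x=[7.8559] v=[-2.0270]
Step 4: x=[7.2261] v=[-2.5191]
Step 5: x=[6.5092] v=[-2.8675]
Step 6: x=[5.7462] v=[-3.0522]
Step 7: x=[4.9805] v=[-3.0628]
Step 8: x=[4.2559] v=[-2.8986]
Step 9: x=[3.6137] v=[-2.5690]
Step 10: x=[3.0905] v=[-2.0928]
Step 11: x=[2.7162] v=[-1.4972]
Step 12: x=[2.5122] v=[-0.8161]
Step 13: x=[2.4901] v=[-0.0885]
Step 14: x=[2.6512] v=[0.6442]
First v>=0 after going negative at step 14, time=3.5000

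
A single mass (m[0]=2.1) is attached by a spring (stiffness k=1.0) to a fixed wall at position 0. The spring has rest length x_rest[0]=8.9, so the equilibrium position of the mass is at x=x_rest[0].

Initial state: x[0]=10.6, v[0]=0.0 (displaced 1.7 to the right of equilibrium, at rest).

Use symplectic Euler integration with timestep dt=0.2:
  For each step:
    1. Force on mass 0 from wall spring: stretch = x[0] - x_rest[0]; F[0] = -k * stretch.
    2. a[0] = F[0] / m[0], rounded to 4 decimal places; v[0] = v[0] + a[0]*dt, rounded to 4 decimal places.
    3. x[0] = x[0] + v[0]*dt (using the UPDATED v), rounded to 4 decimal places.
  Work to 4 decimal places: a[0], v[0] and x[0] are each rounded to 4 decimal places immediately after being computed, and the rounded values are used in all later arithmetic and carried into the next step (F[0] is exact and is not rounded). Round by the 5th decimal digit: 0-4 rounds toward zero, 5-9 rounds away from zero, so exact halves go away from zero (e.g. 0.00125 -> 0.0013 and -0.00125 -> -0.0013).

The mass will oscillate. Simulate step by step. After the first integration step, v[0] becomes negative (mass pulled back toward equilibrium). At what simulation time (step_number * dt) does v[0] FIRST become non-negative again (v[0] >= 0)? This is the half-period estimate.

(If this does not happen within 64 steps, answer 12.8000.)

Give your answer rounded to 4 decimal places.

Answer: 4.6000

Derivation:
Step 0: x=[10.6000] v=[0.0000]
Step 1: x=[10.5676] v=[-0.1619]
Step 2: x=[10.5035] v=[-0.3207]
Step 3: x=[10.4088] v=[-0.4734]
Step 4: x=[10.2854] v=[-0.6171]
Step 5: x=[10.1356] v=[-0.7490]
Step 6: x=[9.9623] v=[-0.8667]
Step 7: x=[9.7687] v=[-0.9679]
Step 8: x=[9.5586] v=[-1.0506]
Step 9: x=[9.3359] v=[-1.1133]
Step 10: x=[9.1049] v=[-1.1548]
Step 11: x=[8.8700] v=[-1.1743]
Step 12: x=[8.6357] v=[-1.1714]
Step 13: x=[8.4065] v=[-1.1462]
Step 14: x=[8.1867] v=[-1.0992]
Step 15: x=[7.9804] v=[-1.0313]
Step 16: x=[7.7917] v=[-0.9437]
Step 17: x=[7.6241] v=[-0.8381]
Step 18: x=[7.4808] v=[-0.7166]
Step 19: x=[7.3645] v=[-0.5814]
Step 20: x=[7.2775] v=[-0.4352]
Step 21: x=[7.2214] v=[-0.2807]
Step 22: x=[7.1972] v=[-0.1208]
Step 23: x=[7.2055] v=[0.0414]
First v>=0 after going negative at step 23, time=4.6000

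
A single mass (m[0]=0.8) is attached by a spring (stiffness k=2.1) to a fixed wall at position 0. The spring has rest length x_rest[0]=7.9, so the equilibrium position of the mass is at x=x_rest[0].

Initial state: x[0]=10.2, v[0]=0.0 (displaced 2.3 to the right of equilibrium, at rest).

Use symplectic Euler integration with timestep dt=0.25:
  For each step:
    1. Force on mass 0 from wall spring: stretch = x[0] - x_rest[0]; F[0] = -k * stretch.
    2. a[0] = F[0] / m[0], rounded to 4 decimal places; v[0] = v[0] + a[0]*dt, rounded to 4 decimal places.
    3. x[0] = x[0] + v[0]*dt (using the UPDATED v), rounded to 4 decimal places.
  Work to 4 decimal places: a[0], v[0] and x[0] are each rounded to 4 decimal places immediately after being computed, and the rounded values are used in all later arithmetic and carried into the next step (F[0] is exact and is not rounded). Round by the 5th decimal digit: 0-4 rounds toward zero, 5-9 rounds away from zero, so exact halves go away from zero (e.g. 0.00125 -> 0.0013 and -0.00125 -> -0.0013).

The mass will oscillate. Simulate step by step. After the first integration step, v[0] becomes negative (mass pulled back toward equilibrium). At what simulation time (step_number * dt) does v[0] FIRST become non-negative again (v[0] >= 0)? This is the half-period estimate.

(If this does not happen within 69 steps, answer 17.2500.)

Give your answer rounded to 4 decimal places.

Step 0: x=[10.2000] v=[0.0000]
Step 1: x=[9.8227] v=[-1.5094]
Step 2: x=[9.1299] v=[-2.7712]
Step 3: x=[8.2353] v=[-3.5783]
Step 4: x=[7.2857] v=[-3.7984]
Step 5: x=[6.4369] v=[-3.3953]
Step 6: x=[5.8281] v=[-2.4352]
Step 7: x=[5.5592] v=[-1.0755]
Step 8: x=[5.6744] v=[0.4607]
First v>=0 after going negative at step 8, time=2.0000

Answer: 2.0000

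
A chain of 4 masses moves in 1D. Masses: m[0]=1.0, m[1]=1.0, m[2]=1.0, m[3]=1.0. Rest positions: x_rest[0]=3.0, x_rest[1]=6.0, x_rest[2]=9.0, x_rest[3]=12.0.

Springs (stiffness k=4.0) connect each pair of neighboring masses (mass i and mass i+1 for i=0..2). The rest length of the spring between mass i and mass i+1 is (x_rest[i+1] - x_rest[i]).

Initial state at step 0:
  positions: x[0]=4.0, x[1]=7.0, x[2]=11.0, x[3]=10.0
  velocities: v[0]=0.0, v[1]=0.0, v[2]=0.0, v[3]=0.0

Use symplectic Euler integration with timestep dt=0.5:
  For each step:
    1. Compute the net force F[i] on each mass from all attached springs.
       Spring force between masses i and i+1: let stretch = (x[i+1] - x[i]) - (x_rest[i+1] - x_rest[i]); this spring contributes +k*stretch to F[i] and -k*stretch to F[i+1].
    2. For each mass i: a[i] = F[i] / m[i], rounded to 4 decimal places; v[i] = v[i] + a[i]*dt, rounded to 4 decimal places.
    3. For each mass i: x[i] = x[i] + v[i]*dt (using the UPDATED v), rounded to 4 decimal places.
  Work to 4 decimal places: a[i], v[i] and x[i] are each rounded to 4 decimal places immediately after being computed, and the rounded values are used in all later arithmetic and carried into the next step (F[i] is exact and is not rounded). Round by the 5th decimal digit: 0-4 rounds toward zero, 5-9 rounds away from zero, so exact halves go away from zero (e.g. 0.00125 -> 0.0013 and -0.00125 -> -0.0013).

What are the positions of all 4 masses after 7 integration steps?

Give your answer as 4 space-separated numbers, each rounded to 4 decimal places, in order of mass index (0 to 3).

Step 0: x=[4.0000 7.0000 11.0000 10.0000] v=[0.0000 0.0000 0.0000 0.0000]
Step 1: x=[4.0000 8.0000 6.0000 14.0000] v=[0.0000 2.0000 -10.0000 8.0000]
Step 2: x=[5.0000 3.0000 11.0000 13.0000] v=[2.0000 -10.0000 10.0000 -2.0000]
Step 3: x=[1.0000 8.0000 10.0000 13.0000] v=[-8.0000 10.0000 -2.0000 0.0000]
Step 4: x=[1.0000 8.0000 10.0000 13.0000] v=[0.0000 0.0000 0.0000 0.0000]
Step 5: x=[5.0000 3.0000 11.0000 13.0000] v=[8.0000 -10.0000 2.0000 0.0000]
Step 6: x=[4.0000 8.0000 6.0000 14.0000] v=[-2.0000 10.0000 -10.0000 2.0000]
Step 7: x=[4.0000 7.0000 11.0000 10.0000] v=[0.0000 -2.0000 10.0000 -8.0000]

Answer: 4.0000 7.0000 11.0000 10.0000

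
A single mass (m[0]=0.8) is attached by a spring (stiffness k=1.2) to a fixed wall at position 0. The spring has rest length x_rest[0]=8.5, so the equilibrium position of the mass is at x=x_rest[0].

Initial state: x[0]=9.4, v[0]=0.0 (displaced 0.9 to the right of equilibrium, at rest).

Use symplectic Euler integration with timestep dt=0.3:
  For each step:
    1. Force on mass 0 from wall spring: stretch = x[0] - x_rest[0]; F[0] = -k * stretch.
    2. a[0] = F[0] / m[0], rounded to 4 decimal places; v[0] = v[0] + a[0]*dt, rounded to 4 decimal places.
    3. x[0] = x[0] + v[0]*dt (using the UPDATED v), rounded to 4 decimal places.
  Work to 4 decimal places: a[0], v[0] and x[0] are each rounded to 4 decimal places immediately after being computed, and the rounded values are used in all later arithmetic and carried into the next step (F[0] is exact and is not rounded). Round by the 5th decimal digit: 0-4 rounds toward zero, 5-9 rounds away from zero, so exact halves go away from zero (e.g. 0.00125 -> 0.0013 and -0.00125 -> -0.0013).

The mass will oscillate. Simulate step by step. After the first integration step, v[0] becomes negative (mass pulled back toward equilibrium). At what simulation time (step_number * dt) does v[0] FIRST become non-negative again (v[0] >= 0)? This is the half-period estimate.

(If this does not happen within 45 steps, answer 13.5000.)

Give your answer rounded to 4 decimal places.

Answer: 2.7000

Derivation:
Step 0: x=[9.4000] v=[0.0000]
Step 1: x=[9.2785] v=[-0.4050]
Step 2: x=[9.0519] v=[-0.7553]
Step 3: x=[8.7508] v=[-1.0037]
Step 4: x=[8.4158] v=[-1.1166]
Step 5: x=[8.0922] v=[-1.0787]
Step 6: x=[7.8236] v=[-0.8952]
Step 7: x=[7.6464] v=[-0.5908]
Step 8: x=[7.5844] v=[-0.2067]
Step 9: x=[7.6460] v=[0.2053]
First v>=0 after going negative at step 9, time=2.7000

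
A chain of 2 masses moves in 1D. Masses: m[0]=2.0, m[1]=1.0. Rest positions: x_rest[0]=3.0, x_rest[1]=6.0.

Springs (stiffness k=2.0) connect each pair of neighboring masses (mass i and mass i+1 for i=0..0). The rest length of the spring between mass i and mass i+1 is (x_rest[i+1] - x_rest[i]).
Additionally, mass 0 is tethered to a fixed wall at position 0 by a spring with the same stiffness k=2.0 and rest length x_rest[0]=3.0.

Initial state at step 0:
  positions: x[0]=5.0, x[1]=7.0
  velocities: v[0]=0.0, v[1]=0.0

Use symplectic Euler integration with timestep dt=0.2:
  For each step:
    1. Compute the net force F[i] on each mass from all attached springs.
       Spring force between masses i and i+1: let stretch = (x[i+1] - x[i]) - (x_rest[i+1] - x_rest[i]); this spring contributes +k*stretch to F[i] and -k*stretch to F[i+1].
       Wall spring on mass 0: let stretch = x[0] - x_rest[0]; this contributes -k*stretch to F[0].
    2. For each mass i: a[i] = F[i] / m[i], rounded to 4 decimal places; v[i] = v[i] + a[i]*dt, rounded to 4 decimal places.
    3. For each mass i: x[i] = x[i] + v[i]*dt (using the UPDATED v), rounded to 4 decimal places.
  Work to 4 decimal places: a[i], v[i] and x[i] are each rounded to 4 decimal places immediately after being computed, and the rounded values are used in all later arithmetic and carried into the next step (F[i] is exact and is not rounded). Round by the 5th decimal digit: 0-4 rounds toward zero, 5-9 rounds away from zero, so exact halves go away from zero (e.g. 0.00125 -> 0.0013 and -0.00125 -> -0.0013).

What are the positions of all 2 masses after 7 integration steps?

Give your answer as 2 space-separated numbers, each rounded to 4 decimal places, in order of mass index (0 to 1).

Step 0: x=[5.0000 7.0000] v=[0.0000 0.0000]
Step 1: x=[4.8800 7.0800] v=[-0.6000 0.4000]
Step 2: x=[4.6528 7.2240] v=[-1.1360 0.7200]
Step 3: x=[4.3423 7.4023] v=[-1.5523 0.8915]
Step 4: x=[3.9805 7.5758] v=[-1.8088 0.8675]
Step 5: x=[3.6033 7.7017] v=[-1.8858 0.6294]
Step 6: x=[3.2459 7.7397] v=[-1.7868 0.1900]
Step 7: x=[2.9385 7.6582] v=[-1.5372 -0.4075]

Answer: 2.9385 7.6582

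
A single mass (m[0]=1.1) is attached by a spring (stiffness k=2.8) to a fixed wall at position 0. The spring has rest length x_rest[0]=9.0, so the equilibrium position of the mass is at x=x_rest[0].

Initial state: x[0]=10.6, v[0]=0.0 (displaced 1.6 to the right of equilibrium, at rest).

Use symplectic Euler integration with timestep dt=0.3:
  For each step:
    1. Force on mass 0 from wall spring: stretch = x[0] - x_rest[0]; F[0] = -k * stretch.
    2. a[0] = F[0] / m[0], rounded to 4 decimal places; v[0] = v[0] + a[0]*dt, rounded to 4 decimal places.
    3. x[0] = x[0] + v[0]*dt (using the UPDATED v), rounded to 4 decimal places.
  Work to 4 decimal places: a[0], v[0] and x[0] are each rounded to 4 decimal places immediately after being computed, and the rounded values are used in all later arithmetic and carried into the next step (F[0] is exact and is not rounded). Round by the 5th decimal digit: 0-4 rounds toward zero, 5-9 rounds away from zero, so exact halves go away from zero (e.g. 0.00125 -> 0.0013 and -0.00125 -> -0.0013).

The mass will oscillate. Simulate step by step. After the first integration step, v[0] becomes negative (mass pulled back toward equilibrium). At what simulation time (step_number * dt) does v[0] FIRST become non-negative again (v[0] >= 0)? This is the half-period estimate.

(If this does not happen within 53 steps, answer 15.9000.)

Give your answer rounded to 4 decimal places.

Step 0: x=[10.6000] v=[0.0000]
Step 1: x=[10.2335] v=[-1.2218]
Step 2: x=[9.5844] v=[-2.1637]
Step 3: x=[8.8014] v=[-2.6100]
Step 4: x=[8.0639] v=[-2.4584]
Step 5: x=[7.5408] v=[-1.7436]
Step 6: x=[7.3520] v=[-0.6293]
Step 7: x=[7.5408] v=[0.6292]
First v>=0 after going negative at step 7, time=2.1000

Answer: 2.1000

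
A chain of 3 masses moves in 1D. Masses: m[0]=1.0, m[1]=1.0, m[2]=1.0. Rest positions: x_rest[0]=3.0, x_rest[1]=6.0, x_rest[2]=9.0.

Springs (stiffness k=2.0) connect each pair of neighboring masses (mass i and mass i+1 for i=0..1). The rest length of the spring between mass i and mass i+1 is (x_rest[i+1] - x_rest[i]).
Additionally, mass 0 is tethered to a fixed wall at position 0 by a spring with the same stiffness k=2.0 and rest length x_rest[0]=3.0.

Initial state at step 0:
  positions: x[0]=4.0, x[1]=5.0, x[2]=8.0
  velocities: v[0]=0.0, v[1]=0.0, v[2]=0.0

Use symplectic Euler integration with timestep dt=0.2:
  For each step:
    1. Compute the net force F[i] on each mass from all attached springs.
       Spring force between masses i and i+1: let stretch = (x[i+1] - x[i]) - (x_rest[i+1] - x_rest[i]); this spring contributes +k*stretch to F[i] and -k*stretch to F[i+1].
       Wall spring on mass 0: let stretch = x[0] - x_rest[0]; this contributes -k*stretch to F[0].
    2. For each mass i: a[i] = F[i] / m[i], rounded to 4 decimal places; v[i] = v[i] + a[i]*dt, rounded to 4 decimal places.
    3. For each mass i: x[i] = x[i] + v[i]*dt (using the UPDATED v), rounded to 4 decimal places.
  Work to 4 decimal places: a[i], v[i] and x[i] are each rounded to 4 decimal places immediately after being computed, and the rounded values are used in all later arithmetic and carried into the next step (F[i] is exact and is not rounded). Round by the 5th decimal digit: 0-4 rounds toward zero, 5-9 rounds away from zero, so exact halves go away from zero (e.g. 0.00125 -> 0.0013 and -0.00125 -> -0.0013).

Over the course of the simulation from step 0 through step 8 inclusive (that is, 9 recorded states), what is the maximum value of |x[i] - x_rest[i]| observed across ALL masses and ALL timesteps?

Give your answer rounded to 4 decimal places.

Answer: 1.3239

Derivation:
Step 0: x=[4.0000 5.0000 8.0000] v=[0.0000 0.0000 0.0000]
Step 1: x=[3.7600 5.1600 8.0000] v=[-1.2000 0.8000 0.0000]
Step 2: x=[3.3312 5.4352 8.0128] v=[-2.1440 1.3760 0.0640]
Step 3: x=[2.8042 5.7483 8.0594] v=[-2.6349 1.5654 0.2330]
Step 4: x=[2.2884 6.0107 8.1611] v=[-2.5789 1.3122 0.5086]
Step 5: x=[1.8873 6.1474 8.3308] v=[-2.0053 0.6834 0.8484]
Step 6: x=[1.6761 6.1179 8.5658] v=[-1.0562 -0.1473 1.1750]
Step 7: x=[1.6861 5.9289 8.8450] v=[0.0501 -0.9449 1.3958]
Step 8: x=[1.9007 5.6338 9.1309] v=[1.0728 -1.4756 1.4294]
Max displacement = 1.3239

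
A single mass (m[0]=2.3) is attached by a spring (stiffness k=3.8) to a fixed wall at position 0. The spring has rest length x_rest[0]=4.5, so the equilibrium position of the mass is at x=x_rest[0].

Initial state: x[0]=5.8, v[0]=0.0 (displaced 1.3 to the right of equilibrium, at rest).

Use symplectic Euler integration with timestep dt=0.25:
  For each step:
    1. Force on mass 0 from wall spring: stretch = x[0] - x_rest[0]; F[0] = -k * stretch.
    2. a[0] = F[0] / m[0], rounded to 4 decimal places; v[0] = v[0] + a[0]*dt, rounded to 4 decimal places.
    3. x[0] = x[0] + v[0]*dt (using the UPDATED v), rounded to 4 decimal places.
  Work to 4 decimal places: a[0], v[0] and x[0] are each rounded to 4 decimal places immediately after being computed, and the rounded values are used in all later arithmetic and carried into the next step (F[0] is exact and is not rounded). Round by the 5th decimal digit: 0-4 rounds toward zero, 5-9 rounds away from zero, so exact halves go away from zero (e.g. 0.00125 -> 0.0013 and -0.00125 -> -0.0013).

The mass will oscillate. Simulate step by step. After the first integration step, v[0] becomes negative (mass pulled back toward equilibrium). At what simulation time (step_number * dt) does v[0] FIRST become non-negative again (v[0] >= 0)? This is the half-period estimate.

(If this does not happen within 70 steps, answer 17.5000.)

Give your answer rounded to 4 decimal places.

Step 0: x=[5.8000] v=[0.0000]
Step 1: x=[5.6658] v=[-0.5370]
Step 2: x=[5.4112] v=[-1.0185]
Step 3: x=[5.0625] v=[-1.3949]
Step 4: x=[4.6557] v=[-1.6272]
Step 5: x=[4.2328] v=[-1.6915]
Step 6: x=[3.8375] v=[-1.5811]
Step 7: x=[3.5106] v=[-1.3075]
Step 8: x=[3.2859] v=[-0.8988]
Step 9: x=[3.1866] v=[-0.3973]
Step 10: x=[3.2229] v=[0.1452]
First v>=0 after going negative at step 10, time=2.5000

Answer: 2.5000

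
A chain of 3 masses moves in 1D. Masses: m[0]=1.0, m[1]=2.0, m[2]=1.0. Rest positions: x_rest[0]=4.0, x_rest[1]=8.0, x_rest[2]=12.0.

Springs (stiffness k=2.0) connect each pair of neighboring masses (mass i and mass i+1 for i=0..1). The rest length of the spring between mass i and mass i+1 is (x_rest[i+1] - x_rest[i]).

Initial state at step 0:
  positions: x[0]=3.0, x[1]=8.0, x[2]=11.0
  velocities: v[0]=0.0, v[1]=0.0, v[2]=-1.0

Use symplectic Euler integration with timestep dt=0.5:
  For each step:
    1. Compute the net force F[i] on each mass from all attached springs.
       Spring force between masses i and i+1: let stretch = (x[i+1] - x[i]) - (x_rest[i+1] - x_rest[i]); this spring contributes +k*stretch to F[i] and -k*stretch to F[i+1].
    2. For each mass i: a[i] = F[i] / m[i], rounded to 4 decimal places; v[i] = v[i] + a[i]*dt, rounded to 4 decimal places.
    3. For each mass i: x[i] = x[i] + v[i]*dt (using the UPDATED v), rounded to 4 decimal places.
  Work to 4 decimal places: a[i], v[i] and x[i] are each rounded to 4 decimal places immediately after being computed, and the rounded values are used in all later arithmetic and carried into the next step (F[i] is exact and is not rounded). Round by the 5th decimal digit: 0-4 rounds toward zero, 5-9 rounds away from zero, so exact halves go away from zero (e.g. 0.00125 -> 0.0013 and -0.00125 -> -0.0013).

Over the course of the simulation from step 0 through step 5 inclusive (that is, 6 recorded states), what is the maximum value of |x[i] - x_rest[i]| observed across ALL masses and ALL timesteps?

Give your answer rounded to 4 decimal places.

Answer: 1.6718

Derivation:
Step 0: x=[3.0000 8.0000 11.0000] v=[0.0000 0.0000 -1.0000]
Step 1: x=[3.5000 7.5000 11.0000] v=[1.0000 -1.0000 0.0000]
Step 2: x=[4.0000 6.8750 11.2500] v=[1.0000 -1.2500 0.5000]
Step 3: x=[3.9375 6.6250 11.3125] v=[-0.1250 -0.5000 0.1250]
Step 4: x=[3.2188 6.8750 11.0313] v=[-1.4375 0.5000 -0.5625]
Step 5: x=[2.3282 7.2501 10.6719] v=[-1.7813 0.7501 -0.7188]
Max displacement = 1.6718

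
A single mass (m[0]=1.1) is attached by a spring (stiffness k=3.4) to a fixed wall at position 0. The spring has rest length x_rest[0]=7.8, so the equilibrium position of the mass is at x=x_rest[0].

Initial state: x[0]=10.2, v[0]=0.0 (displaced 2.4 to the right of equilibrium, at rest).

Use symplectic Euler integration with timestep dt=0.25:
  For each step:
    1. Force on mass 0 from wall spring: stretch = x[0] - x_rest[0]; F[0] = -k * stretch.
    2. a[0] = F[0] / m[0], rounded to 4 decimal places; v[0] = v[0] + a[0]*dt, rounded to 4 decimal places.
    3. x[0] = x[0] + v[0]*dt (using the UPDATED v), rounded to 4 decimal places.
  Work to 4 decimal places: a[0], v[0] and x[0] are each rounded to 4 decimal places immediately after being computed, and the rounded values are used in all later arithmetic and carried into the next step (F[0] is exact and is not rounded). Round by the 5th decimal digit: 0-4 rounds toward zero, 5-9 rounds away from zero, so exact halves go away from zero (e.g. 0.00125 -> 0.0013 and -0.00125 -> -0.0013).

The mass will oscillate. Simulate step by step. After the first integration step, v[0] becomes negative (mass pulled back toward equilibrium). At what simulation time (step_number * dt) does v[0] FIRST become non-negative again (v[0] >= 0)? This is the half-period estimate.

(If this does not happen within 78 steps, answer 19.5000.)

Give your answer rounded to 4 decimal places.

Step 0: x=[10.2000] v=[0.0000]
Step 1: x=[9.7364] v=[-1.8546]
Step 2: x=[8.8987] v=[-3.3509]
Step 3: x=[7.8487] v=[-4.1999]
Step 4: x=[6.7893] v=[-4.2375]
Step 5: x=[5.9252] v=[-3.4565]
Step 6: x=[5.4233] v=[-2.0078]
Step 7: x=[5.3805] v=[-0.1713]
Step 8: x=[5.8051] v=[1.6983]
First v>=0 after going negative at step 8, time=2.0000

Answer: 2.0000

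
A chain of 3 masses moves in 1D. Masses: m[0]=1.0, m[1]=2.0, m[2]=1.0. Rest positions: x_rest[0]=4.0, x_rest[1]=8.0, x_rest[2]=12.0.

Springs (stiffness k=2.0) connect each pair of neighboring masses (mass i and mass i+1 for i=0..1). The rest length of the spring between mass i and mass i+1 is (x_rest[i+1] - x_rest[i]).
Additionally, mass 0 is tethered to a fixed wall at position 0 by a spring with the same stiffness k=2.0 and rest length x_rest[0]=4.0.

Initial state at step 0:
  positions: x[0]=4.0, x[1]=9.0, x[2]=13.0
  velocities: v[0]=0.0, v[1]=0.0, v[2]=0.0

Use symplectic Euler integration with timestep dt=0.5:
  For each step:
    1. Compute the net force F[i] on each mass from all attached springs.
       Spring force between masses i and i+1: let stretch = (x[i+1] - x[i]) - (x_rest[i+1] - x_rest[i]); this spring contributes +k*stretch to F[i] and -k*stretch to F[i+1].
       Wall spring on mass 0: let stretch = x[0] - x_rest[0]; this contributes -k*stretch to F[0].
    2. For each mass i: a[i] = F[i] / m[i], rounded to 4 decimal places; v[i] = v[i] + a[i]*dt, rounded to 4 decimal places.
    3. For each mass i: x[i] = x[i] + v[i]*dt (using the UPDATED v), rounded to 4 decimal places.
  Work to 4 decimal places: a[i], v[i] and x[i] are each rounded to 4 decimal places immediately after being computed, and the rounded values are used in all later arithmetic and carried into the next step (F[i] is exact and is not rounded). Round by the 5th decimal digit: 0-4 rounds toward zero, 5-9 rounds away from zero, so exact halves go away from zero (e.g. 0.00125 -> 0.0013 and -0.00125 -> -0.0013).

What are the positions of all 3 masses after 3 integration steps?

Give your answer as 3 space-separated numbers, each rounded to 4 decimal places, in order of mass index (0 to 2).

Step 0: x=[4.0000 9.0000 13.0000] v=[0.0000 0.0000 0.0000]
Step 1: x=[4.5000 8.7500 13.0000] v=[1.0000 -0.5000 0.0000]
Step 2: x=[4.8750 8.5000 12.8750] v=[0.7500 -0.5000 -0.2500]
Step 3: x=[4.6250 8.4375 12.5625] v=[-0.5000 -0.1250 -0.6250]

Answer: 4.6250 8.4375 12.5625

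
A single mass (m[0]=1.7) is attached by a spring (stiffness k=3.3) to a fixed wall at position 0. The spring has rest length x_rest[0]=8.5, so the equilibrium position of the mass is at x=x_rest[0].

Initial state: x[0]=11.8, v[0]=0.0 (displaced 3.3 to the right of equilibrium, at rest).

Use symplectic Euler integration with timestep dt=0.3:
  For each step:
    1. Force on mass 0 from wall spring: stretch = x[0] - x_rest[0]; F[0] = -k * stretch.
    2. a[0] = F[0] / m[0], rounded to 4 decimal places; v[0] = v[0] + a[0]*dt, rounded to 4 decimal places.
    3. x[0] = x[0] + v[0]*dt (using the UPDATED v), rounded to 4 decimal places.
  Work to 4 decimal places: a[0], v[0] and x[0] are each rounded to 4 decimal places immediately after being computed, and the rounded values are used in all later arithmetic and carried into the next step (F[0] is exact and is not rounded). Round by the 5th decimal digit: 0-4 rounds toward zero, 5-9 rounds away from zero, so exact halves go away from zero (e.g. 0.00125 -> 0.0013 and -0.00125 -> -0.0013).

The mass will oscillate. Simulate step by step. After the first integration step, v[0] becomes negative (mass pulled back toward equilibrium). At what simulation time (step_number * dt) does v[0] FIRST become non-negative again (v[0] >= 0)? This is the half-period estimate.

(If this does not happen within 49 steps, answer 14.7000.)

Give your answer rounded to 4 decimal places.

Answer: 2.4000

Derivation:
Step 0: x=[11.8000] v=[0.0000]
Step 1: x=[11.2235] v=[-1.9218]
Step 2: x=[10.1712] v=[-3.5078]
Step 3: x=[8.8269] v=[-4.4810]
Step 4: x=[7.4255] v=[-4.6714]
Step 5: x=[6.2118] v=[-4.0457]
Step 6: x=[5.3978] v=[-2.7132]
Step 7: x=[5.1258] v=[-0.9066]
Step 8: x=[5.4433] v=[1.0584]
First v>=0 after going negative at step 8, time=2.4000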